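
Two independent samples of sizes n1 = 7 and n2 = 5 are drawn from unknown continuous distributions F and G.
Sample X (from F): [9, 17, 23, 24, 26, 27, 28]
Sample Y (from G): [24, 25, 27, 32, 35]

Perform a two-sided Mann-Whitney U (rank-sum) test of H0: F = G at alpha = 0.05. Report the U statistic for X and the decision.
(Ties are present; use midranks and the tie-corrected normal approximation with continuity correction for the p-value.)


Step 1: Combine and sort all 12 observations; assign midranks.
sorted (value, group): (9,X), (17,X), (23,X), (24,X), (24,Y), (25,Y), (26,X), (27,X), (27,Y), (28,X), (32,Y), (35,Y)
ranks: 9->1, 17->2, 23->3, 24->4.5, 24->4.5, 25->6, 26->7, 27->8.5, 27->8.5, 28->10, 32->11, 35->12
Step 2: Rank sum for X: R1 = 1 + 2 + 3 + 4.5 + 7 + 8.5 + 10 = 36.
Step 3: U_X = R1 - n1(n1+1)/2 = 36 - 7*8/2 = 36 - 28 = 8.
       U_Y = n1*n2 - U_X = 35 - 8 = 27.
Step 4: Ties are present, so use the tie-corrected normal approximation (with continuity correction) for the p-value.
Step 5: p-value = 0.142449; compare to alpha = 0.05. fail to reject H0.

U_X = 8, p = 0.142449, fail to reject H0 at alpha = 0.05.


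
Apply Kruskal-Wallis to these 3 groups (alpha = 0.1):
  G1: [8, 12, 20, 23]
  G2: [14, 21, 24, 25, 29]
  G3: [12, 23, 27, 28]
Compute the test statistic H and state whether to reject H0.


Step 1: Combine all N = 13 observations and assign midranks.
sorted (value, group, rank): (8,G1,1), (12,G1,2.5), (12,G3,2.5), (14,G2,4), (20,G1,5), (21,G2,6), (23,G1,7.5), (23,G3,7.5), (24,G2,9), (25,G2,10), (27,G3,11), (28,G3,12), (29,G2,13)
Step 2: Sum ranks within each group.
R_1 = 16 (n_1 = 4)
R_2 = 42 (n_2 = 5)
R_3 = 33 (n_3 = 4)
Step 3: H = 12/(N(N+1)) * sum(R_i^2/n_i) - 3(N+1)
     = 12/(13*14) * (16^2/4 + 42^2/5 + 33^2/4) - 3*14
     = 0.065934 * 689.05 - 42
     = 3.431868.
Step 4: Ties present; correction factor C = 1 - 12/(13^3 - 13) = 0.994505. Corrected H = 3.431868 / 0.994505 = 3.450829.
Step 5: Under H0, H ~ chi^2(2); p-value = 0.178099.
Step 6: alpha = 0.1. fail to reject H0.

H = 3.4508, df = 2, p = 0.178099, fail to reject H0.


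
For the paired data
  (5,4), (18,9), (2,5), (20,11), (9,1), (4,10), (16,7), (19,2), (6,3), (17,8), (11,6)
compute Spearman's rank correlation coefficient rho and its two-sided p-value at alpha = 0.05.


Step 1: Rank x and y separately (midranks; no ties here).
rank(x): 5->3, 18->9, 2->1, 20->11, 9->5, 4->2, 16->7, 19->10, 6->4, 17->8, 11->6
rank(y): 4->4, 9->9, 5->5, 11->11, 1->1, 10->10, 7->7, 2->2, 3->3, 8->8, 6->6
Step 2: d_i = R_x(i) - R_y(i); compute d_i^2.
  (3-4)^2=1, (9-9)^2=0, (1-5)^2=16, (11-11)^2=0, (5-1)^2=16, (2-10)^2=64, (7-7)^2=0, (10-2)^2=64, (4-3)^2=1, (8-8)^2=0, (6-6)^2=0
sum(d^2) = 162.
Step 3: rho = 1 - 6*162 / (11*(11^2 - 1)) = 1 - 972/1320 = 0.263636.
Step 4: Under H0, t = rho * sqrt((n-2)/(1-rho^2)) = 0.8199 ~ t(9).
Step 5: Two-sided p-value from the t-distribution with 9 df = 0.433441.
Step 6: alpha = 0.05. fail to reject H0.

rho = 0.2636, p = 0.433441, fail to reject H0 at alpha = 0.05.


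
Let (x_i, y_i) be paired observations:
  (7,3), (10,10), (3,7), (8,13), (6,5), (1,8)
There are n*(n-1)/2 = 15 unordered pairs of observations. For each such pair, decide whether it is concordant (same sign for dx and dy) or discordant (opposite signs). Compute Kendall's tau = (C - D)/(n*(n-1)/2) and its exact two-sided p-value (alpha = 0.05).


Step 1: Enumerate the 15 unordered pairs (i,j) with i<j and classify each by sign(x_j-x_i) * sign(y_j-y_i).
  (1,2):dx=+3,dy=+7->C; (1,3):dx=-4,dy=+4->D; (1,4):dx=+1,dy=+10->C; (1,5):dx=-1,dy=+2->D
  (1,6):dx=-6,dy=+5->D; (2,3):dx=-7,dy=-3->C; (2,4):dx=-2,dy=+3->D; (2,5):dx=-4,dy=-5->C
  (2,6):dx=-9,dy=-2->C; (3,4):dx=+5,dy=+6->C; (3,5):dx=+3,dy=-2->D; (3,6):dx=-2,dy=+1->D
  (4,5):dx=-2,dy=-8->C; (4,6):dx=-7,dy=-5->C; (5,6):dx=-5,dy=+3->D
Step 2: C = 8, D = 7, total pairs = 15.
Step 3: tau = (C - D)/(n(n-1)/2) = (8 - 7)/15 = 0.066667.
Step 4: Exact two-sided p-value (enumerate n! = 720 permutations of y under H0): p = 1.000000.
Step 5: alpha = 0.05. fail to reject H0.

tau_b = 0.0667 (C=8, D=7), p = 1.000000, fail to reject H0.


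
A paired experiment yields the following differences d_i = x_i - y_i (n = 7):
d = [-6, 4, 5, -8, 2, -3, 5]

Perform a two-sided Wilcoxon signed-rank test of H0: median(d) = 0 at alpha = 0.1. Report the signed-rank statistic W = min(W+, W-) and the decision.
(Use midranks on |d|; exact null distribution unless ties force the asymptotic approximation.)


Step 1: Drop any zero differences (none here) and take |d_i|.
|d| = [6, 4, 5, 8, 2, 3, 5]
Step 2: Midrank |d_i| (ties get averaged ranks).
ranks: |6|->6, |4|->3, |5|->4.5, |8|->7, |2|->1, |3|->2, |5|->4.5
Step 3: Attach original signs; sum ranks with positive sign and with negative sign.
W+ = 3 + 4.5 + 1 + 4.5 = 13
W- = 6 + 7 + 2 = 15
(Check: W+ + W- = 28 should equal n(n+1)/2 = 28.)
Step 4: Test statistic W = min(W+, W-) = 13.
Step 5: Ties in |d|, so use the tie-corrected normal approximation.
        E[W] = n(n+1)/4 = 7*8/4 = 14.
        Tie groups: |d|=5 (t=2); sum(t^3 - t) = 6.
        Var[W] = n(n+1)(2n+1)/24 - sum(t^3-t)/48 = 840/24 - 6/48 = 34.875.
        z = (W - E[W]) / sqrt(Var[W]) = (13 - 14) / 5.9055 = -0.1693.
        Two-sided p = 2*Phi(z) = 0.865534.
Step 6: alpha = 0.1. fail to reject H0.

W+ = 13, W- = 15, W = min = 13, p = 0.865534, fail to reject H0.


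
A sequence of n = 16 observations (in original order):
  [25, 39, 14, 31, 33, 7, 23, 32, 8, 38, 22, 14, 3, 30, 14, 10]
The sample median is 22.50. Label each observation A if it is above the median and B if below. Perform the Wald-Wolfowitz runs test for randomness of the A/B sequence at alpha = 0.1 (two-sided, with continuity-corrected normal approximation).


Step 1: Compute median = 22.50; label A = above, B = below.
Labels in order: AABAABAABABBBABB  (n_A = 8, n_B = 8)
Step 2: Count runs R = 10.
Step 3: Under H0 (random ordering), E[R] = 2*n_A*n_B/(n_A+n_B) + 1 = 2*8*8/16 + 1 = 9.0000.
        Var[R] = 2*n_A*n_B*(2*n_A*n_B - n_A - n_B) / ((n_A+n_B)^2 * (n_A+n_B-1)) = 14336/3840 = 3.7333.
        SD[R] = 1.9322.
Step 4: Continuity-corrected z = (R - 0.5 - E[R]) / SD[R] = (10 - 0.5 - 9.0000) / 1.9322 = 0.2588.
Step 5: Two-sided p-value via normal approximation = 2*(1 - Phi(|z|)) = 0.795809.
Step 6: alpha = 0.1. fail to reject H0.

R = 10, z = 0.2588, p = 0.795809, fail to reject H0.


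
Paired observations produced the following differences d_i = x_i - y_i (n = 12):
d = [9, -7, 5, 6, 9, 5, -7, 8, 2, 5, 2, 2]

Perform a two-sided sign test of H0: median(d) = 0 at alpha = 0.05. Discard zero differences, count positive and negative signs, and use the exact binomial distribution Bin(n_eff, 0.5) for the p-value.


Step 1: Discard zero differences. Original n = 12; n_eff = number of nonzero differences = 12.
Nonzero differences (with sign): +9, -7, +5, +6, +9, +5, -7, +8, +2, +5, +2, +2
Step 2: Count signs: positive = 10, negative = 2.
Step 3: Under H0: P(positive) = 0.5, so the number of positives S ~ Bin(12, 0.5).
Step 4: Two-sided exact p-value = sum of Bin(12,0.5) probabilities at or below the observed probability = 0.038574.
Step 5: alpha = 0.05. reject H0.

n_eff = 12, pos = 10, neg = 2, p = 0.038574, reject H0.


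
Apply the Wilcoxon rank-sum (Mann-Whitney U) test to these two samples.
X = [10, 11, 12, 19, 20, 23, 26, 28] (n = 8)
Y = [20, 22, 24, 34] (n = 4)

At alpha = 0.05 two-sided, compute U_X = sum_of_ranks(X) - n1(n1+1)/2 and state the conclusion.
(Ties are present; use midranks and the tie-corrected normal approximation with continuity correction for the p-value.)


Step 1: Combine and sort all 12 observations; assign midranks.
sorted (value, group): (10,X), (11,X), (12,X), (19,X), (20,X), (20,Y), (22,Y), (23,X), (24,Y), (26,X), (28,X), (34,Y)
ranks: 10->1, 11->2, 12->3, 19->4, 20->5.5, 20->5.5, 22->7, 23->8, 24->9, 26->10, 28->11, 34->12
Step 2: Rank sum for X: R1 = 1 + 2 + 3 + 4 + 5.5 + 8 + 10 + 11 = 44.5.
Step 3: U_X = R1 - n1(n1+1)/2 = 44.5 - 8*9/2 = 44.5 - 36 = 8.5.
       U_Y = n1*n2 - U_X = 32 - 8.5 = 23.5.
Step 4: Ties are present, so use the tie-corrected normal approximation (with continuity correction) for the p-value.
Step 5: p-value = 0.233663; compare to alpha = 0.05. fail to reject H0.

U_X = 8.5, p = 0.233663, fail to reject H0 at alpha = 0.05.


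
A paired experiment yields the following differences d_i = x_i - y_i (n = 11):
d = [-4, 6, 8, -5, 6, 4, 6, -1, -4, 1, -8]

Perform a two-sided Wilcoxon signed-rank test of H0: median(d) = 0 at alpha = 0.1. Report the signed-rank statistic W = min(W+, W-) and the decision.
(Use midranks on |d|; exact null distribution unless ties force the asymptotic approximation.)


Step 1: Drop any zero differences (none here) and take |d_i|.
|d| = [4, 6, 8, 5, 6, 4, 6, 1, 4, 1, 8]
Step 2: Midrank |d_i| (ties get averaged ranks).
ranks: |4|->4, |6|->8, |8|->10.5, |5|->6, |6|->8, |4|->4, |6|->8, |1|->1.5, |4|->4, |1|->1.5, |8|->10.5
Step 3: Attach original signs; sum ranks with positive sign and with negative sign.
W+ = 8 + 10.5 + 8 + 4 + 8 + 1.5 = 40
W- = 4 + 6 + 1.5 + 4 + 10.5 = 26
(Check: W+ + W- = 66 should equal n(n+1)/2 = 66.)
Step 4: Test statistic W = min(W+, W-) = 26.
Step 5: Ties in |d|, so use the tie-corrected normal approximation.
        E[W] = n(n+1)/4 = 11*12/4 = 33.
        Tie groups: |d|=1 (t=2), |d|=4 (t=3), |d|=6 (t=3), |d|=8 (t=2); sum(t^3 - t) = 60.
        Var[W] = n(n+1)(2n+1)/24 - sum(t^3-t)/48 = 3036/24 - 60/48 = 125.25.
        z = (W - E[W]) / sqrt(Var[W]) = (26 - 33) / 11.1915 = -0.6255.
        Two-sided p = 2*Phi(z) = 0.531660.
Step 6: alpha = 0.1. fail to reject H0.

W+ = 40, W- = 26, W = min = 26, p = 0.531660, fail to reject H0.


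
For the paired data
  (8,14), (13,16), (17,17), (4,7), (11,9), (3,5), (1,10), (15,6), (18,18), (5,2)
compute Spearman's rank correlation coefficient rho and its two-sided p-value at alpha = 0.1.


Step 1: Rank x and y separately (midranks; no ties here).
rank(x): 8->5, 13->7, 17->9, 4->3, 11->6, 3->2, 1->1, 15->8, 18->10, 5->4
rank(y): 14->7, 16->8, 17->9, 7->4, 9->5, 5->2, 10->6, 6->3, 18->10, 2->1
Step 2: d_i = R_x(i) - R_y(i); compute d_i^2.
  (5-7)^2=4, (7-8)^2=1, (9-9)^2=0, (3-4)^2=1, (6-5)^2=1, (2-2)^2=0, (1-6)^2=25, (8-3)^2=25, (10-10)^2=0, (4-1)^2=9
sum(d^2) = 66.
Step 3: rho = 1 - 6*66 / (10*(10^2 - 1)) = 1 - 396/990 = 0.600000.
Step 4: Under H0, t = rho * sqrt((n-2)/(1-rho^2)) = 2.1213 ~ t(8).
Step 5: Two-sided p-value from the t-distribution with 8 df = 0.066688.
Step 6: alpha = 0.1. reject H0.

rho = 0.6000, p = 0.066688, reject H0 at alpha = 0.1.


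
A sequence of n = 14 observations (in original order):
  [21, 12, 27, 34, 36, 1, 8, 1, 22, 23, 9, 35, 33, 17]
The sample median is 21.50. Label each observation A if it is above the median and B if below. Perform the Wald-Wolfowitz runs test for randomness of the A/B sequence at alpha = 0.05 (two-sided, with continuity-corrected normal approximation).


Step 1: Compute median = 21.50; label A = above, B = below.
Labels in order: BBAAABBBAABAAB  (n_A = 7, n_B = 7)
Step 2: Count runs R = 7.
Step 3: Under H0 (random ordering), E[R] = 2*n_A*n_B/(n_A+n_B) + 1 = 2*7*7/14 + 1 = 8.0000.
        Var[R] = 2*n_A*n_B*(2*n_A*n_B - n_A - n_B) / ((n_A+n_B)^2 * (n_A+n_B-1)) = 8232/2548 = 3.2308.
        SD[R] = 1.7974.
Step 4: Continuity-corrected z = (R + 0.5 - E[R]) / SD[R] = (7 + 0.5 - 8.0000) / 1.7974 = -0.2782.
Step 5: Two-sided p-value via normal approximation = 2*(1 - Phi(|z|)) = 0.780879.
Step 6: alpha = 0.05. fail to reject H0.

R = 7, z = -0.2782, p = 0.780879, fail to reject H0.


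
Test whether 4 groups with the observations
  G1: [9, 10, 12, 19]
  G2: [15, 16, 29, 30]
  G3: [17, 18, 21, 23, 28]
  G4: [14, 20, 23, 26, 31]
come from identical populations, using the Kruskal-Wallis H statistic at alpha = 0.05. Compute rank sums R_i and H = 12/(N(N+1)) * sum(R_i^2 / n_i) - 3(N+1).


Step 1: Combine all N = 18 observations and assign midranks.
sorted (value, group, rank): (9,G1,1), (10,G1,2), (12,G1,3), (14,G4,4), (15,G2,5), (16,G2,6), (17,G3,7), (18,G3,8), (19,G1,9), (20,G4,10), (21,G3,11), (23,G3,12.5), (23,G4,12.5), (26,G4,14), (28,G3,15), (29,G2,16), (30,G2,17), (31,G4,18)
Step 2: Sum ranks within each group.
R_1 = 15 (n_1 = 4)
R_2 = 44 (n_2 = 4)
R_3 = 53.5 (n_3 = 5)
R_4 = 58.5 (n_4 = 5)
Step 3: H = 12/(N(N+1)) * sum(R_i^2/n_i) - 3(N+1)
     = 12/(18*19) * (15^2/4 + 44^2/4 + 53.5^2/5 + 58.5^2/5) - 3*19
     = 0.035088 * 1797.15 - 57
     = 6.057895.
Step 4: Ties present; correction factor C = 1 - 6/(18^3 - 18) = 0.998968. Corrected H = 6.057895 / 0.998968 = 6.064153.
Step 5: Under H0, H ~ chi^2(3); p-value = 0.108530.
Step 6: alpha = 0.05. fail to reject H0.

H = 6.0642, df = 3, p = 0.108530, fail to reject H0.


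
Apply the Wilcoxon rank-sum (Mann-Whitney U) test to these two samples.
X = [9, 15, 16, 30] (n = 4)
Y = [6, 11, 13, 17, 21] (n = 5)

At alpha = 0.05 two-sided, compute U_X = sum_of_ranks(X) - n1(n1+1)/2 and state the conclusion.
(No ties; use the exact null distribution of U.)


Step 1: Combine and sort all 9 observations; assign midranks.
sorted (value, group): (6,Y), (9,X), (11,Y), (13,Y), (15,X), (16,X), (17,Y), (21,Y), (30,X)
ranks: 6->1, 9->2, 11->3, 13->4, 15->5, 16->6, 17->7, 21->8, 30->9
Step 2: Rank sum for X: R1 = 2 + 5 + 6 + 9 = 22.
Step 3: U_X = R1 - n1(n1+1)/2 = 22 - 4*5/2 = 22 - 10 = 12.
       U_Y = n1*n2 - U_X = 20 - 12 = 8.
Step 4: No ties, so the exact null distribution of U (based on enumerating the C(9,4) = 126 equally likely rank assignments) gives the two-sided p-value.
Step 5: p-value = 0.730159; compare to alpha = 0.05. fail to reject H0.

U_X = 12, p = 0.730159, fail to reject H0 at alpha = 0.05.


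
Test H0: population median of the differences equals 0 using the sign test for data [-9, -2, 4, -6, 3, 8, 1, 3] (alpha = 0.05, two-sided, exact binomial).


Step 1: Discard zero differences. Original n = 8; n_eff = number of nonzero differences = 8.
Nonzero differences (with sign): -9, -2, +4, -6, +3, +8, +1, +3
Step 2: Count signs: positive = 5, negative = 3.
Step 3: Under H0: P(positive) = 0.5, so the number of positives S ~ Bin(8, 0.5).
Step 4: Two-sided exact p-value = sum of Bin(8,0.5) probabilities at or below the observed probability = 0.726562.
Step 5: alpha = 0.05. fail to reject H0.

n_eff = 8, pos = 5, neg = 3, p = 0.726562, fail to reject H0.


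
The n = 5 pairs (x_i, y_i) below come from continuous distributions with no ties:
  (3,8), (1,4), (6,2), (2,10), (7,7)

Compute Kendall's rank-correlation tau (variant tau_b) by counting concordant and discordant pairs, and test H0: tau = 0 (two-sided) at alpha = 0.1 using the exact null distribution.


Step 1: Enumerate the 10 unordered pairs (i,j) with i<j and classify each by sign(x_j-x_i) * sign(y_j-y_i).
  (1,2):dx=-2,dy=-4->C; (1,3):dx=+3,dy=-6->D; (1,4):dx=-1,dy=+2->D; (1,5):dx=+4,dy=-1->D
  (2,3):dx=+5,dy=-2->D; (2,4):dx=+1,dy=+6->C; (2,5):dx=+6,dy=+3->C; (3,4):dx=-4,dy=+8->D
  (3,5):dx=+1,dy=+5->C; (4,5):dx=+5,dy=-3->D
Step 2: C = 4, D = 6, total pairs = 10.
Step 3: tau = (C - D)/(n(n-1)/2) = (4 - 6)/10 = -0.200000.
Step 4: Exact two-sided p-value (enumerate n! = 120 permutations of y under H0): p = 0.816667.
Step 5: alpha = 0.1. fail to reject H0.

tau_b = -0.2000 (C=4, D=6), p = 0.816667, fail to reject H0.


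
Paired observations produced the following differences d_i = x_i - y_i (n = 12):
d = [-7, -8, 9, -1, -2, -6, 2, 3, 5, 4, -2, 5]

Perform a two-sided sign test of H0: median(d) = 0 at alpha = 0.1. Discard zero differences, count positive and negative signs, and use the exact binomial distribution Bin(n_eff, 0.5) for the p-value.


Step 1: Discard zero differences. Original n = 12; n_eff = number of nonzero differences = 12.
Nonzero differences (with sign): -7, -8, +9, -1, -2, -6, +2, +3, +5, +4, -2, +5
Step 2: Count signs: positive = 6, negative = 6.
Step 3: Under H0: P(positive) = 0.5, so the number of positives S ~ Bin(12, 0.5).
Step 4: Two-sided exact p-value = sum of Bin(12,0.5) probabilities at or below the observed probability = 1.000000.
Step 5: alpha = 0.1. fail to reject H0.

n_eff = 12, pos = 6, neg = 6, p = 1.000000, fail to reject H0.


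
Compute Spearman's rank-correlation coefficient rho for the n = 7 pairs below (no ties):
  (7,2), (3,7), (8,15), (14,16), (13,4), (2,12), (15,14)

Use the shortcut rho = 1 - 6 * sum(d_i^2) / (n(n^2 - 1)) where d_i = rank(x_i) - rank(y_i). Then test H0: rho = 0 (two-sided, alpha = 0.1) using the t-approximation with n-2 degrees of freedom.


Step 1: Rank x and y separately (midranks; no ties here).
rank(x): 7->3, 3->2, 8->4, 14->6, 13->5, 2->1, 15->7
rank(y): 2->1, 7->3, 15->6, 16->7, 4->2, 12->4, 14->5
Step 2: d_i = R_x(i) - R_y(i); compute d_i^2.
  (3-1)^2=4, (2-3)^2=1, (4-6)^2=4, (6-7)^2=1, (5-2)^2=9, (1-4)^2=9, (7-5)^2=4
sum(d^2) = 32.
Step 3: rho = 1 - 6*32 / (7*(7^2 - 1)) = 1 - 192/336 = 0.428571.
Step 4: Under H0, t = rho * sqrt((n-2)/(1-rho^2)) = 1.0607 ~ t(5).
Step 5: Two-sided p-value from the t-distribution with 5 df = 0.337368.
Step 6: alpha = 0.1. fail to reject H0.

rho = 0.4286, p = 0.337368, fail to reject H0 at alpha = 0.1.


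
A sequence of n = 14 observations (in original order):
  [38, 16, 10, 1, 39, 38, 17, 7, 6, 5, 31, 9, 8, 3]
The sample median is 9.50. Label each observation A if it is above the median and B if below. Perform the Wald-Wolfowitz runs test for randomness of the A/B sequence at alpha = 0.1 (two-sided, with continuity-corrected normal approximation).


Step 1: Compute median = 9.50; label A = above, B = below.
Labels in order: AAABAAABBBABBB  (n_A = 7, n_B = 7)
Step 2: Count runs R = 6.
Step 3: Under H0 (random ordering), E[R] = 2*n_A*n_B/(n_A+n_B) + 1 = 2*7*7/14 + 1 = 8.0000.
        Var[R] = 2*n_A*n_B*(2*n_A*n_B - n_A - n_B) / ((n_A+n_B)^2 * (n_A+n_B-1)) = 8232/2548 = 3.2308.
        SD[R] = 1.7974.
Step 4: Continuity-corrected z = (R + 0.5 - E[R]) / SD[R] = (6 + 0.5 - 8.0000) / 1.7974 = -0.8345.
Step 5: Two-sided p-value via normal approximation = 2*(1 - Phi(|z|)) = 0.403986.
Step 6: alpha = 0.1. fail to reject H0.

R = 6, z = -0.8345, p = 0.403986, fail to reject H0.


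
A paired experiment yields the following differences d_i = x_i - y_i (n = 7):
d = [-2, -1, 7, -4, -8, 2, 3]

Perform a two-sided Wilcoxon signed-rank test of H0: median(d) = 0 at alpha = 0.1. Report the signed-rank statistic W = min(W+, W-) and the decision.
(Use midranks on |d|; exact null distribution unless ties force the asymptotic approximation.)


Step 1: Drop any zero differences (none here) and take |d_i|.
|d| = [2, 1, 7, 4, 8, 2, 3]
Step 2: Midrank |d_i| (ties get averaged ranks).
ranks: |2|->2.5, |1|->1, |7|->6, |4|->5, |8|->7, |2|->2.5, |3|->4
Step 3: Attach original signs; sum ranks with positive sign and with negative sign.
W+ = 6 + 2.5 + 4 = 12.5
W- = 2.5 + 1 + 5 + 7 = 15.5
(Check: W+ + W- = 28 should equal n(n+1)/2 = 28.)
Step 4: Test statistic W = min(W+, W-) = 12.5.
Step 5: Ties in |d|, so use the tie-corrected normal approximation.
        E[W] = n(n+1)/4 = 7*8/4 = 14.
        Tie groups: |d|=2 (t=2); sum(t^3 - t) = 6.
        Var[W] = n(n+1)(2n+1)/24 - sum(t^3-t)/48 = 840/24 - 6/48 = 34.875.
        z = (W - E[W]) / sqrt(Var[W]) = (12.5 - 14) / 5.9055 = -0.2540.
        Two-sided p = 2*Phi(z) = 0.799495.
Step 6: alpha = 0.1. fail to reject H0.

W+ = 12.5, W- = 15.5, W = min = 12.5, p = 0.799495, fail to reject H0.


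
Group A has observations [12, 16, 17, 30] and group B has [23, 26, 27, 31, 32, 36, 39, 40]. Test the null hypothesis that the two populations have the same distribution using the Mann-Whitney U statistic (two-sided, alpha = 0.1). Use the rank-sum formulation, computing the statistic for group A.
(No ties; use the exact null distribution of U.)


Step 1: Combine and sort all 12 observations; assign midranks.
sorted (value, group): (12,X), (16,X), (17,X), (23,Y), (26,Y), (27,Y), (30,X), (31,Y), (32,Y), (36,Y), (39,Y), (40,Y)
ranks: 12->1, 16->2, 17->3, 23->4, 26->5, 27->6, 30->7, 31->8, 32->9, 36->10, 39->11, 40->12
Step 2: Rank sum for X: R1 = 1 + 2 + 3 + 7 = 13.
Step 3: U_X = R1 - n1(n1+1)/2 = 13 - 4*5/2 = 13 - 10 = 3.
       U_Y = n1*n2 - U_X = 32 - 3 = 29.
Step 4: No ties, so the exact null distribution of U (based on enumerating the C(12,4) = 495 equally likely rank assignments) gives the two-sided p-value.
Step 5: p-value = 0.028283; compare to alpha = 0.1. reject H0.

U_X = 3, p = 0.028283, reject H0 at alpha = 0.1.


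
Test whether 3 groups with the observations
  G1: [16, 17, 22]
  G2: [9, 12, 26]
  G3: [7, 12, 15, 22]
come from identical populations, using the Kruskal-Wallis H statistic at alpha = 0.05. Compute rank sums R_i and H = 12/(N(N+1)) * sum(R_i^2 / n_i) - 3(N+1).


Step 1: Combine all N = 10 observations and assign midranks.
sorted (value, group, rank): (7,G3,1), (9,G2,2), (12,G2,3.5), (12,G3,3.5), (15,G3,5), (16,G1,6), (17,G1,7), (22,G1,8.5), (22,G3,8.5), (26,G2,10)
Step 2: Sum ranks within each group.
R_1 = 21.5 (n_1 = 3)
R_2 = 15.5 (n_2 = 3)
R_3 = 18 (n_3 = 4)
Step 3: H = 12/(N(N+1)) * sum(R_i^2/n_i) - 3(N+1)
     = 12/(10*11) * (21.5^2/3 + 15.5^2/3 + 18^2/4) - 3*11
     = 0.109091 * 315.167 - 33
     = 1.381818.
Step 4: Ties present; correction factor C = 1 - 12/(10^3 - 10) = 0.987879. Corrected H = 1.381818 / 0.987879 = 1.398773.
Step 5: Under H0, H ~ chi^2(2); p-value = 0.496890.
Step 6: alpha = 0.05. fail to reject H0.

H = 1.3988, df = 2, p = 0.496890, fail to reject H0.


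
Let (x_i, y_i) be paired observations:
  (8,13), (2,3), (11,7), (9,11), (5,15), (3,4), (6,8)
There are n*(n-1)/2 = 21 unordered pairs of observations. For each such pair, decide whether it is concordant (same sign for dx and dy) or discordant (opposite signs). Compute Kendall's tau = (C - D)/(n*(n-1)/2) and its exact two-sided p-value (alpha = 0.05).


Step 1: Enumerate the 21 unordered pairs (i,j) with i<j and classify each by sign(x_j-x_i) * sign(y_j-y_i).
  (1,2):dx=-6,dy=-10->C; (1,3):dx=+3,dy=-6->D; (1,4):dx=+1,dy=-2->D; (1,5):dx=-3,dy=+2->D
  (1,6):dx=-5,dy=-9->C; (1,7):dx=-2,dy=-5->C; (2,3):dx=+9,dy=+4->C; (2,4):dx=+7,dy=+8->C
  (2,5):dx=+3,dy=+12->C; (2,6):dx=+1,dy=+1->C; (2,7):dx=+4,dy=+5->C; (3,4):dx=-2,dy=+4->D
  (3,5):dx=-6,dy=+8->D; (3,6):dx=-8,dy=-3->C; (3,7):dx=-5,dy=+1->D; (4,5):dx=-4,dy=+4->D
  (4,6):dx=-6,dy=-7->C; (4,7):dx=-3,dy=-3->C; (5,6):dx=-2,dy=-11->C; (5,7):dx=+1,dy=-7->D
  (6,7):dx=+3,dy=+4->C
Step 2: C = 13, D = 8, total pairs = 21.
Step 3: tau = (C - D)/(n(n-1)/2) = (13 - 8)/21 = 0.238095.
Step 4: Exact two-sided p-value (enumerate n! = 5040 permutations of y under H0): p = 0.561905.
Step 5: alpha = 0.05. fail to reject H0.

tau_b = 0.2381 (C=13, D=8), p = 0.561905, fail to reject H0.


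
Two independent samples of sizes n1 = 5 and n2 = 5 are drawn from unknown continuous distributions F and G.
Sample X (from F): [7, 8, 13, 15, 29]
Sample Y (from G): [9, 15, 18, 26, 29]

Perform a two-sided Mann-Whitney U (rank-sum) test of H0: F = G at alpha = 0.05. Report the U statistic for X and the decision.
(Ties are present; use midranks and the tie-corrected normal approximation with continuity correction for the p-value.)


Step 1: Combine and sort all 10 observations; assign midranks.
sorted (value, group): (7,X), (8,X), (9,Y), (13,X), (15,X), (15,Y), (18,Y), (26,Y), (29,X), (29,Y)
ranks: 7->1, 8->2, 9->3, 13->4, 15->5.5, 15->5.5, 18->7, 26->8, 29->9.5, 29->9.5
Step 2: Rank sum for X: R1 = 1 + 2 + 4 + 5.5 + 9.5 = 22.
Step 3: U_X = R1 - n1(n1+1)/2 = 22 - 5*6/2 = 22 - 15 = 7.
       U_Y = n1*n2 - U_X = 25 - 7 = 18.
Step 4: Ties are present, so use the tie-corrected normal approximation (with continuity correction) for the p-value.
Step 5: p-value = 0.293326; compare to alpha = 0.05. fail to reject H0.

U_X = 7, p = 0.293326, fail to reject H0 at alpha = 0.05.


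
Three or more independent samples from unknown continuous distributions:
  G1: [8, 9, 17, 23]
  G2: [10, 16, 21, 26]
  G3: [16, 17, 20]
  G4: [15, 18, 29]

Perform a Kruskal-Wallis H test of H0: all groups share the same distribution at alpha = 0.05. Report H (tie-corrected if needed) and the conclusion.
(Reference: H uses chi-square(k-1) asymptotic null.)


Step 1: Combine all N = 14 observations and assign midranks.
sorted (value, group, rank): (8,G1,1), (9,G1,2), (10,G2,3), (15,G4,4), (16,G2,5.5), (16,G3,5.5), (17,G1,7.5), (17,G3,7.5), (18,G4,9), (20,G3,10), (21,G2,11), (23,G1,12), (26,G2,13), (29,G4,14)
Step 2: Sum ranks within each group.
R_1 = 22.5 (n_1 = 4)
R_2 = 32.5 (n_2 = 4)
R_3 = 23 (n_3 = 3)
R_4 = 27 (n_4 = 3)
Step 3: H = 12/(N(N+1)) * sum(R_i^2/n_i) - 3(N+1)
     = 12/(14*15) * (22.5^2/4 + 32.5^2/4 + 23^2/3 + 27^2/3) - 3*15
     = 0.057143 * 809.958 - 45
     = 1.283333.
Step 4: Ties present; correction factor C = 1 - 12/(14^3 - 14) = 0.995604. Corrected H = 1.283333 / 0.995604 = 1.288999.
Step 5: Under H0, H ~ chi^2(3); p-value = 0.731747.
Step 6: alpha = 0.05. fail to reject H0.

H = 1.2890, df = 3, p = 0.731747, fail to reject H0.


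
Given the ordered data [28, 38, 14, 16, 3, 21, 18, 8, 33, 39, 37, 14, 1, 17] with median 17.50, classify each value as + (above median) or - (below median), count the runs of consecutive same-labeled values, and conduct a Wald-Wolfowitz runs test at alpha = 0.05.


Step 1: Compute median = 17.50; label A = above, B = below.
Labels in order: AABBBAABAAABBB  (n_A = 7, n_B = 7)
Step 2: Count runs R = 6.
Step 3: Under H0 (random ordering), E[R] = 2*n_A*n_B/(n_A+n_B) + 1 = 2*7*7/14 + 1 = 8.0000.
        Var[R] = 2*n_A*n_B*(2*n_A*n_B - n_A - n_B) / ((n_A+n_B)^2 * (n_A+n_B-1)) = 8232/2548 = 3.2308.
        SD[R] = 1.7974.
Step 4: Continuity-corrected z = (R + 0.5 - E[R]) / SD[R] = (6 + 0.5 - 8.0000) / 1.7974 = -0.8345.
Step 5: Two-sided p-value via normal approximation = 2*(1 - Phi(|z|)) = 0.403986.
Step 6: alpha = 0.05. fail to reject H0.

R = 6, z = -0.8345, p = 0.403986, fail to reject H0.


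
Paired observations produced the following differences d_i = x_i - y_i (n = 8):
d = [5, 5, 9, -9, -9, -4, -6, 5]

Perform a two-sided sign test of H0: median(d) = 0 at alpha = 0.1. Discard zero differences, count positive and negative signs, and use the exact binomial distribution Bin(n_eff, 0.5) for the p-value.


Step 1: Discard zero differences. Original n = 8; n_eff = number of nonzero differences = 8.
Nonzero differences (with sign): +5, +5, +9, -9, -9, -4, -6, +5
Step 2: Count signs: positive = 4, negative = 4.
Step 3: Under H0: P(positive) = 0.5, so the number of positives S ~ Bin(8, 0.5).
Step 4: Two-sided exact p-value = sum of Bin(8,0.5) probabilities at or below the observed probability = 1.000000.
Step 5: alpha = 0.1. fail to reject H0.

n_eff = 8, pos = 4, neg = 4, p = 1.000000, fail to reject H0.


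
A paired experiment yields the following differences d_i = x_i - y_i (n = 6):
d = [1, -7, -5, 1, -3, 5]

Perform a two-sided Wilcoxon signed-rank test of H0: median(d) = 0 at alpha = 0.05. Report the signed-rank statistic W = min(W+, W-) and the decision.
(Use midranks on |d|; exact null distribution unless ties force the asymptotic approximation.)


Step 1: Drop any zero differences (none here) and take |d_i|.
|d| = [1, 7, 5, 1, 3, 5]
Step 2: Midrank |d_i| (ties get averaged ranks).
ranks: |1|->1.5, |7|->6, |5|->4.5, |1|->1.5, |3|->3, |5|->4.5
Step 3: Attach original signs; sum ranks with positive sign and with negative sign.
W+ = 1.5 + 1.5 + 4.5 = 7.5
W- = 6 + 4.5 + 3 = 13.5
(Check: W+ + W- = 21 should equal n(n+1)/2 = 21.)
Step 4: Test statistic W = min(W+, W-) = 7.5.
Step 5: Ties in |d|, so use the tie-corrected normal approximation.
        E[W] = n(n+1)/4 = 6*7/4 = 10.5.
        Tie groups: |d|=1 (t=2), |d|=5 (t=2); sum(t^3 - t) = 12.
        Var[W] = n(n+1)(2n+1)/24 - sum(t^3-t)/48 = 546/24 - 12/48 = 22.5.
        z = (W - E[W]) / sqrt(Var[W]) = (7.5 - 10.5) / 4.7434 = -0.6325.
        Two-sided p = 2*Phi(z) = 0.527089.
Step 6: alpha = 0.05. fail to reject H0.

W+ = 7.5, W- = 13.5, W = min = 7.5, p = 0.527089, fail to reject H0.


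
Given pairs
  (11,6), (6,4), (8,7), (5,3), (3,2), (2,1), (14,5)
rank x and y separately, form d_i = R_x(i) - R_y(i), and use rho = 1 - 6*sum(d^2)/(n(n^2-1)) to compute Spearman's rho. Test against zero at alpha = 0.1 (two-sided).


Step 1: Rank x and y separately (midranks; no ties here).
rank(x): 11->6, 6->4, 8->5, 5->3, 3->2, 2->1, 14->7
rank(y): 6->6, 4->4, 7->7, 3->3, 2->2, 1->1, 5->5
Step 2: d_i = R_x(i) - R_y(i); compute d_i^2.
  (6-6)^2=0, (4-4)^2=0, (5-7)^2=4, (3-3)^2=0, (2-2)^2=0, (1-1)^2=0, (7-5)^2=4
sum(d^2) = 8.
Step 3: rho = 1 - 6*8 / (7*(7^2 - 1)) = 1 - 48/336 = 0.857143.
Step 4: Under H0, t = rho * sqrt((n-2)/(1-rho^2)) = 3.7210 ~ t(5).
Step 5: Two-sided p-value from the t-distribution with 5 df = 0.013697.
Step 6: alpha = 0.1. reject H0.

rho = 0.8571, p = 0.013697, reject H0 at alpha = 0.1.


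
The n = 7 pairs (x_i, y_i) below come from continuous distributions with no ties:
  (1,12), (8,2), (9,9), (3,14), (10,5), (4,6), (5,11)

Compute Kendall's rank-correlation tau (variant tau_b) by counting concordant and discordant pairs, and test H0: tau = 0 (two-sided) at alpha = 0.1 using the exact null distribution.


Step 1: Enumerate the 21 unordered pairs (i,j) with i<j and classify each by sign(x_j-x_i) * sign(y_j-y_i).
  (1,2):dx=+7,dy=-10->D; (1,3):dx=+8,dy=-3->D; (1,4):dx=+2,dy=+2->C; (1,5):dx=+9,dy=-7->D
  (1,6):dx=+3,dy=-6->D; (1,7):dx=+4,dy=-1->D; (2,3):dx=+1,dy=+7->C; (2,4):dx=-5,dy=+12->D
  (2,5):dx=+2,dy=+3->C; (2,6):dx=-4,dy=+4->D; (2,7):dx=-3,dy=+9->D; (3,4):dx=-6,dy=+5->D
  (3,5):dx=+1,dy=-4->D; (3,6):dx=-5,dy=-3->C; (3,7):dx=-4,dy=+2->D; (4,5):dx=+7,dy=-9->D
  (4,6):dx=+1,dy=-8->D; (4,7):dx=+2,dy=-3->D; (5,6):dx=-6,dy=+1->D; (5,7):dx=-5,dy=+6->D
  (6,7):dx=+1,dy=+5->C
Step 2: C = 5, D = 16, total pairs = 21.
Step 3: tau = (C - D)/(n(n-1)/2) = (5 - 16)/21 = -0.523810.
Step 4: Exact two-sided p-value (enumerate n! = 5040 permutations of y under H0): p = 0.136111.
Step 5: alpha = 0.1. fail to reject H0.

tau_b = -0.5238 (C=5, D=16), p = 0.136111, fail to reject H0.


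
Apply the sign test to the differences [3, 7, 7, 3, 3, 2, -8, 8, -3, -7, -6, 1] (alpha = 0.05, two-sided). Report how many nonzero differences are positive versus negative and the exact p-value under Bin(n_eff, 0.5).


Step 1: Discard zero differences. Original n = 12; n_eff = number of nonzero differences = 12.
Nonzero differences (with sign): +3, +7, +7, +3, +3, +2, -8, +8, -3, -7, -6, +1
Step 2: Count signs: positive = 8, negative = 4.
Step 3: Under H0: P(positive) = 0.5, so the number of positives S ~ Bin(12, 0.5).
Step 4: Two-sided exact p-value = sum of Bin(12,0.5) probabilities at or below the observed probability = 0.387695.
Step 5: alpha = 0.05. fail to reject H0.

n_eff = 12, pos = 8, neg = 4, p = 0.387695, fail to reject H0.


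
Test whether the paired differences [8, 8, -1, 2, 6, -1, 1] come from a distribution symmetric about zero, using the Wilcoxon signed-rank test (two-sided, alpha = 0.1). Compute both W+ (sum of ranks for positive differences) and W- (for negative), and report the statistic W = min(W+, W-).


Step 1: Drop any zero differences (none here) and take |d_i|.
|d| = [8, 8, 1, 2, 6, 1, 1]
Step 2: Midrank |d_i| (ties get averaged ranks).
ranks: |8|->6.5, |8|->6.5, |1|->2, |2|->4, |6|->5, |1|->2, |1|->2
Step 3: Attach original signs; sum ranks with positive sign and with negative sign.
W+ = 6.5 + 6.5 + 4 + 5 + 2 = 24
W- = 2 + 2 = 4
(Check: W+ + W- = 28 should equal n(n+1)/2 = 28.)
Step 4: Test statistic W = min(W+, W-) = 4.
Step 5: Ties in |d|, so use the tie-corrected normal approximation.
        E[W] = n(n+1)/4 = 7*8/4 = 14.
        Tie groups: |d|=1 (t=3), |d|=8 (t=2); sum(t^3 - t) = 30.
        Var[W] = n(n+1)(2n+1)/24 - sum(t^3-t)/48 = 840/24 - 30/48 = 34.375.
        z = (W - E[W]) / sqrt(Var[W]) = (4 - 14) / 5.8630 = -1.7056.
        Two-sided p = 2*Phi(z) = 0.088082.
Step 6: alpha = 0.1. reject H0.

W+ = 24, W- = 4, W = min = 4, p = 0.088082, reject H0.


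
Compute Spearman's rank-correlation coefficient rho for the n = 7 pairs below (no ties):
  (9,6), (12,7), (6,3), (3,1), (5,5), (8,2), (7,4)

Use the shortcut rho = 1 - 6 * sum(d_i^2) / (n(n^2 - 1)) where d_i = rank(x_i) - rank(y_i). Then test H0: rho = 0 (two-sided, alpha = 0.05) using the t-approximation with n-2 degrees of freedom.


Step 1: Rank x and y separately (midranks; no ties here).
rank(x): 9->6, 12->7, 6->3, 3->1, 5->2, 8->5, 7->4
rank(y): 6->6, 7->7, 3->3, 1->1, 5->5, 2->2, 4->4
Step 2: d_i = R_x(i) - R_y(i); compute d_i^2.
  (6-6)^2=0, (7-7)^2=0, (3-3)^2=0, (1-1)^2=0, (2-5)^2=9, (5-2)^2=9, (4-4)^2=0
sum(d^2) = 18.
Step 3: rho = 1 - 6*18 / (7*(7^2 - 1)) = 1 - 108/336 = 0.678571.
Step 4: Under H0, t = rho * sqrt((n-2)/(1-rho^2)) = 2.0657 ~ t(5).
Step 5: Two-sided p-value from the t-distribution with 5 df = 0.093750.
Step 6: alpha = 0.05. fail to reject H0.

rho = 0.6786, p = 0.093750, fail to reject H0 at alpha = 0.05.


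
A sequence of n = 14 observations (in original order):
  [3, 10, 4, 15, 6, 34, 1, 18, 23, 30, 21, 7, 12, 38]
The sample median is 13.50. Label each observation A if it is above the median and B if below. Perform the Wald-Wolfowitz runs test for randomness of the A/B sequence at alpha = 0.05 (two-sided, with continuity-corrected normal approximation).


Step 1: Compute median = 13.50; label A = above, B = below.
Labels in order: BBBABABAAAABBA  (n_A = 7, n_B = 7)
Step 2: Count runs R = 8.
Step 3: Under H0 (random ordering), E[R] = 2*n_A*n_B/(n_A+n_B) + 1 = 2*7*7/14 + 1 = 8.0000.
        Var[R] = 2*n_A*n_B*(2*n_A*n_B - n_A - n_B) / ((n_A+n_B)^2 * (n_A+n_B-1)) = 8232/2548 = 3.2308.
        SD[R] = 1.7974.
Step 4: R = E[R], so z = 0 with no continuity correction.
Step 5: Two-sided p-value via normal approximation = 2*(1 - Phi(|z|)) = 1.000000.
Step 6: alpha = 0.05. fail to reject H0.

R = 8, z = 0.0000, p = 1.000000, fail to reject H0.


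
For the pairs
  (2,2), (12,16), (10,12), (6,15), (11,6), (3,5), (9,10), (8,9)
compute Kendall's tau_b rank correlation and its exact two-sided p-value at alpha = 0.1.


Step 1: Enumerate the 28 unordered pairs (i,j) with i<j and classify each by sign(x_j-x_i) * sign(y_j-y_i).
  (1,2):dx=+10,dy=+14->C; (1,3):dx=+8,dy=+10->C; (1,4):dx=+4,dy=+13->C; (1,5):dx=+9,dy=+4->C
  (1,6):dx=+1,dy=+3->C; (1,7):dx=+7,dy=+8->C; (1,8):dx=+6,dy=+7->C; (2,3):dx=-2,dy=-4->C
  (2,4):dx=-6,dy=-1->C; (2,5):dx=-1,dy=-10->C; (2,6):dx=-9,dy=-11->C; (2,7):dx=-3,dy=-6->C
  (2,8):dx=-4,dy=-7->C; (3,4):dx=-4,dy=+3->D; (3,5):dx=+1,dy=-6->D; (3,6):dx=-7,dy=-7->C
  (3,7):dx=-1,dy=-2->C; (3,8):dx=-2,dy=-3->C; (4,5):dx=+5,dy=-9->D; (4,6):dx=-3,dy=-10->C
  (4,7):dx=+3,dy=-5->D; (4,8):dx=+2,dy=-6->D; (5,6):dx=-8,dy=-1->C; (5,7):dx=-2,dy=+4->D
  (5,8):dx=-3,dy=+3->D; (6,7):dx=+6,dy=+5->C; (6,8):dx=+5,dy=+4->C; (7,8):dx=-1,dy=-1->C
Step 2: C = 21, D = 7, total pairs = 28.
Step 3: tau = (C - D)/(n(n-1)/2) = (21 - 7)/28 = 0.500000.
Step 4: Exact two-sided p-value (enumerate n! = 40320 permutations of y under H0): p = 0.108681.
Step 5: alpha = 0.1. fail to reject H0.

tau_b = 0.5000 (C=21, D=7), p = 0.108681, fail to reject H0.


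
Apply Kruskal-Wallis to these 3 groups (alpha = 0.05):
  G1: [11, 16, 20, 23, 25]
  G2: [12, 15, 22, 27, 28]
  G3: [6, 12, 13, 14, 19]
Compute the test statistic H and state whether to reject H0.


Step 1: Combine all N = 15 observations and assign midranks.
sorted (value, group, rank): (6,G3,1), (11,G1,2), (12,G2,3.5), (12,G3,3.5), (13,G3,5), (14,G3,6), (15,G2,7), (16,G1,8), (19,G3,9), (20,G1,10), (22,G2,11), (23,G1,12), (25,G1,13), (27,G2,14), (28,G2,15)
Step 2: Sum ranks within each group.
R_1 = 45 (n_1 = 5)
R_2 = 50.5 (n_2 = 5)
R_3 = 24.5 (n_3 = 5)
Step 3: H = 12/(N(N+1)) * sum(R_i^2/n_i) - 3(N+1)
     = 12/(15*16) * (45^2/5 + 50.5^2/5 + 24.5^2/5) - 3*16
     = 0.050000 * 1035.1 - 48
     = 3.755000.
Step 4: Ties present; correction factor C = 1 - 6/(15^3 - 15) = 0.998214. Corrected H = 3.755000 / 0.998214 = 3.761717.
Step 5: Under H0, H ~ chi^2(2); p-value = 0.152459.
Step 6: alpha = 0.05. fail to reject H0.

H = 3.7617, df = 2, p = 0.152459, fail to reject H0.


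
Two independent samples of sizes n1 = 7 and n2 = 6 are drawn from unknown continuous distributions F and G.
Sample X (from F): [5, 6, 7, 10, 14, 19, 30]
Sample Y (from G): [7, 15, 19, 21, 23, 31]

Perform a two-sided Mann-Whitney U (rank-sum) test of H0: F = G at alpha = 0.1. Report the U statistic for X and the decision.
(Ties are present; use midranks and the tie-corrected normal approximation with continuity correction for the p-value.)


Step 1: Combine and sort all 13 observations; assign midranks.
sorted (value, group): (5,X), (6,X), (7,X), (7,Y), (10,X), (14,X), (15,Y), (19,X), (19,Y), (21,Y), (23,Y), (30,X), (31,Y)
ranks: 5->1, 6->2, 7->3.5, 7->3.5, 10->5, 14->6, 15->7, 19->8.5, 19->8.5, 21->10, 23->11, 30->12, 31->13
Step 2: Rank sum for X: R1 = 1 + 2 + 3.5 + 5 + 6 + 8.5 + 12 = 38.
Step 3: U_X = R1 - n1(n1+1)/2 = 38 - 7*8/2 = 38 - 28 = 10.
       U_Y = n1*n2 - U_X = 42 - 10 = 32.
Step 4: Ties are present, so use the tie-corrected normal approximation (with continuity correction) for the p-value.
Step 5: p-value = 0.132546; compare to alpha = 0.1. fail to reject H0.

U_X = 10, p = 0.132546, fail to reject H0 at alpha = 0.1.


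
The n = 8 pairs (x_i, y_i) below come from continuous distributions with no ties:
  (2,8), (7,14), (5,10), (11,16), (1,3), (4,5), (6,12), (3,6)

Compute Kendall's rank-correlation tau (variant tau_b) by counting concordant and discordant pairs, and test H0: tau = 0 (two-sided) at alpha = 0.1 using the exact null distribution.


Step 1: Enumerate the 28 unordered pairs (i,j) with i<j and classify each by sign(x_j-x_i) * sign(y_j-y_i).
  (1,2):dx=+5,dy=+6->C; (1,3):dx=+3,dy=+2->C; (1,4):dx=+9,dy=+8->C; (1,5):dx=-1,dy=-5->C
  (1,6):dx=+2,dy=-3->D; (1,7):dx=+4,dy=+4->C; (1,8):dx=+1,dy=-2->D; (2,3):dx=-2,dy=-4->C
  (2,4):dx=+4,dy=+2->C; (2,5):dx=-6,dy=-11->C; (2,6):dx=-3,dy=-9->C; (2,7):dx=-1,dy=-2->C
  (2,8):dx=-4,dy=-8->C; (3,4):dx=+6,dy=+6->C; (3,5):dx=-4,dy=-7->C; (3,6):dx=-1,dy=-5->C
  (3,7):dx=+1,dy=+2->C; (3,8):dx=-2,dy=-4->C; (4,5):dx=-10,dy=-13->C; (4,6):dx=-7,dy=-11->C
  (4,7):dx=-5,dy=-4->C; (4,8):dx=-8,dy=-10->C; (5,6):dx=+3,dy=+2->C; (5,7):dx=+5,dy=+9->C
  (5,8):dx=+2,dy=+3->C; (6,7):dx=+2,dy=+7->C; (6,8):dx=-1,dy=+1->D; (7,8):dx=-3,dy=-6->C
Step 2: C = 25, D = 3, total pairs = 28.
Step 3: tau = (C - D)/(n(n-1)/2) = (25 - 3)/28 = 0.785714.
Step 4: Exact two-sided p-value (enumerate n! = 40320 permutations of y under H0): p = 0.005506.
Step 5: alpha = 0.1. reject H0.

tau_b = 0.7857 (C=25, D=3), p = 0.005506, reject H0.


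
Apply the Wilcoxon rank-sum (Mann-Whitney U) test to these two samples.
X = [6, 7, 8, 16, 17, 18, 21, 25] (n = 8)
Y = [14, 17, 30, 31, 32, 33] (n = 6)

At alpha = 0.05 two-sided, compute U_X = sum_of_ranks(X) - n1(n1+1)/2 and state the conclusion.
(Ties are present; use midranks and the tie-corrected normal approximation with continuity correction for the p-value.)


Step 1: Combine and sort all 14 observations; assign midranks.
sorted (value, group): (6,X), (7,X), (8,X), (14,Y), (16,X), (17,X), (17,Y), (18,X), (21,X), (25,X), (30,Y), (31,Y), (32,Y), (33,Y)
ranks: 6->1, 7->2, 8->3, 14->4, 16->5, 17->6.5, 17->6.5, 18->8, 21->9, 25->10, 30->11, 31->12, 32->13, 33->14
Step 2: Rank sum for X: R1 = 1 + 2 + 3 + 5 + 6.5 + 8 + 9 + 10 = 44.5.
Step 3: U_X = R1 - n1(n1+1)/2 = 44.5 - 8*9/2 = 44.5 - 36 = 8.5.
       U_Y = n1*n2 - U_X = 48 - 8.5 = 39.5.
Step 4: Ties are present, so use the tie-corrected normal approximation (with continuity correction) for the p-value.
Step 5: p-value = 0.052547; compare to alpha = 0.05. fail to reject H0.

U_X = 8.5, p = 0.052547, fail to reject H0 at alpha = 0.05.


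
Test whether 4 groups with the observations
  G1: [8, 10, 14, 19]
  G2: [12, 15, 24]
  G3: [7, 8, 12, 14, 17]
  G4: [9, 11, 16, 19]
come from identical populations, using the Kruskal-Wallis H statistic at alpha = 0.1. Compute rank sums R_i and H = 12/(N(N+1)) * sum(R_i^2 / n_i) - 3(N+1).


Step 1: Combine all N = 16 observations and assign midranks.
sorted (value, group, rank): (7,G3,1), (8,G1,2.5), (8,G3,2.5), (9,G4,4), (10,G1,5), (11,G4,6), (12,G2,7.5), (12,G3,7.5), (14,G1,9.5), (14,G3,9.5), (15,G2,11), (16,G4,12), (17,G3,13), (19,G1,14.5), (19,G4,14.5), (24,G2,16)
Step 2: Sum ranks within each group.
R_1 = 31.5 (n_1 = 4)
R_2 = 34.5 (n_2 = 3)
R_3 = 33.5 (n_3 = 5)
R_4 = 36.5 (n_4 = 4)
Step 3: H = 12/(N(N+1)) * sum(R_i^2/n_i) - 3(N+1)
     = 12/(16*17) * (31.5^2/4 + 34.5^2/3 + 33.5^2/5 + 36.5^2/4) - 3*17
     = 0.044118 * 1202.33 - 51
     = 2.043750.
Step 4: Ties present; correction factor C = 1 - 24/(16^3 - 16) = 0.994118. Corrected H = 2.043750 / 0.994118 = 2.055843.
Step 5: Under H0, H ~ chi^2(3); p-value = 0.560898.
Step 6: alpha = 0.1. fail to reject H0.

H = 2.0558, df = 3, p = 0.560898, fail to reject H0.
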